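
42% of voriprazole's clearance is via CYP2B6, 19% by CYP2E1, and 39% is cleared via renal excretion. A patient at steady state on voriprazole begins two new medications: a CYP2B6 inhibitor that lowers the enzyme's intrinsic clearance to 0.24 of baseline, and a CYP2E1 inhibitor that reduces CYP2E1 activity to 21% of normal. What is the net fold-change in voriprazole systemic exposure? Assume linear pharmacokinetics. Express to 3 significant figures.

1.88

The CYP2B6 pathway (42% of clearance) is reduced to 0.24× activity: 0.42 × 0.24 = 0.1008.
The CYP2E1 pathway (19% of clearance) drops to 0.21× activity: 0.19 × 0.21 = 0.0399.
Non-CYP routes (39%) are unchanged.
New clearance relative to baseline: 0.1008 + 0.0399 + 0.39 = 0.5307.
Because systemic exposure varies inversely with clearance, the combined effect is 1 / 0.5307 = 1.88.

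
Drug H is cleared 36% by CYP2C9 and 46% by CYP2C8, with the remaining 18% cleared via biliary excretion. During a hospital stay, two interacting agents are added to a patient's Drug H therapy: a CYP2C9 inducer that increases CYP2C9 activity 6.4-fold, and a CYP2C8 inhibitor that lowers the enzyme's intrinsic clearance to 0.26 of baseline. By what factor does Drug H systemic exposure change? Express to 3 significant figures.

0.384

The CYP2C9 pathway (36% of clearance) is boosted to 6.4× activity: 0.36 × 6.4 = 2.304.
The CYP2C8 pathway (46% of clearance) is reduced to 0.26× activity: 0.46 × 0.26 = 0.1196.
The remaining 18% of clearance is unaffected.
New clearance relative to baseline: 2.304 + 0.1196 + 0.18 = 2.6036.
Systemic exposure ∝ 1/CL: fold-change = 1 / 2.6036 = 0.384.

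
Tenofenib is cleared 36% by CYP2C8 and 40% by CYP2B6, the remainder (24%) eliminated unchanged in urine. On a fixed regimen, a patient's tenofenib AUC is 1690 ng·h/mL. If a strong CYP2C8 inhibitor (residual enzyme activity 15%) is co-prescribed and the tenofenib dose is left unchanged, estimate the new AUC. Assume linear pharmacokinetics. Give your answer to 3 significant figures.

2.44 × 10³ ng·h/mL

The CYP2C8 pathway (36% of clearance) is reduced to 0.15× activity: 0.36 × 0.15 = 0.054.
CYP2B6 (40%) and the residual 24% are unaffected.
CL_new/CL_old = 0.054 + 0.4 + 0.24 = 0.694.
New AUC = baseline ÷ relative clearance = 1690 / 0.694 = 2.44 × 10³ ng·h/mL.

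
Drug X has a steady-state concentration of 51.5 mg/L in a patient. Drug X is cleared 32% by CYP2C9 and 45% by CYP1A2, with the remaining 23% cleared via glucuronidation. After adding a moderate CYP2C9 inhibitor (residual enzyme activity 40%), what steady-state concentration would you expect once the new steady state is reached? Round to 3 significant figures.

63.7 mg/L

The CYP2C9 pathway (32% of clearance) falls to 0.4× activity: 0.32 × 0.4 = 0.128.
CYP1A2 (45%) and the residual 23% are unaffected.
New clearance relative to baseline: 0.128 + 0.45 + 0.23 = 0.808.
Steady-state concentration ∝ 1/CL, so new value = 51.5 / 0.808 = 63.7 mg/L.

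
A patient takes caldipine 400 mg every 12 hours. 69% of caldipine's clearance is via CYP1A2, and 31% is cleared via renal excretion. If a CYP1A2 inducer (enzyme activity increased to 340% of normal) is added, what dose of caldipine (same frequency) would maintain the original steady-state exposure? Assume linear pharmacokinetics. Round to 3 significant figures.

The CYP1A2 pathway (69% of clearance) increases to 3.4× activity: 0.69 × 3.4 = 2.346.
The remaining 31% of clearance is unaffected.
Relative clearance = 2.346 + 0.31 = 2.656.
Exposure is unchanged when dose changes in proportion to clearance. New dose = 400 mg × 2.656 = 1.06 × 10³ mg.

1.06 × 10³ mg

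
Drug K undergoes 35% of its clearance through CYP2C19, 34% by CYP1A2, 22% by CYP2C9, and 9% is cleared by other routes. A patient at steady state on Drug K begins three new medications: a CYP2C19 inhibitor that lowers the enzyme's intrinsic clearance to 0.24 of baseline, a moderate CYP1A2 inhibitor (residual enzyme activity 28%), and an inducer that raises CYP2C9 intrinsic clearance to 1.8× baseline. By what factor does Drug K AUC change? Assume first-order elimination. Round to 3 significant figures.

1.50

CYP2C19: 0.35 × 0.24 = 0.084
CYP1A2: 0.34 × 0.28 = 0.0952
CYP2C9: 0.22 × 1.8 = 0.396
Other: 0.09 (unchanged)
Relative clearance = 0.084 + 0.0952 + 0.396 + 0.09 = 0.6652.
Net AUC ratio = 1 / 0.6652 = 1.50.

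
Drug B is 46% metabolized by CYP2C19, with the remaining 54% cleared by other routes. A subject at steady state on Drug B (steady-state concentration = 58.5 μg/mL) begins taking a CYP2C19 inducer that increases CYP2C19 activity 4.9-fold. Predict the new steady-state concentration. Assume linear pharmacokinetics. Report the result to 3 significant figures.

CYP2C19: 0.46 × 4.9 = 2.254
Other: 0.54 (unchanged)
Relative clearance = 2.254 + 0.54 = 2.794.
New steady-state concentration = baseline ÷ relative clearance = 58.5 / 2.794 = 20.9 μg/mL.

20.9 μg/mL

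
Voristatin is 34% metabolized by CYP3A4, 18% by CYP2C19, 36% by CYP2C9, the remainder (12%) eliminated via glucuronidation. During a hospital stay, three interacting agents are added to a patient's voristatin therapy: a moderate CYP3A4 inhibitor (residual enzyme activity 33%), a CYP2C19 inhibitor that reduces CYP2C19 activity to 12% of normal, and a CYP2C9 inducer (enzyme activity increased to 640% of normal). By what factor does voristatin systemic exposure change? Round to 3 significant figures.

0.391

The CYP3A4 pathway (34% of clearance) drops to 0.33× activity: 0.34 × 0.33 = 0.1122.
The CYP2C19 pathway (18% of clearance) drops to 0.12× activity: 0.18 × 0.12 = 0.0216.
The CYP2C9 pathway (36% of clearance) is boosted to 6.4× activity: 0.36 × 6.4 = 2.304.
The remaining 12% of clearance is unaffected.
CL_new/CL_old = 0.1122 + 0.0216 + 2.304 + 0.12 = 2.5578.
Systemic exposure ∝ 1/CL: fold-change = 1 / 2.5578 = 0.391.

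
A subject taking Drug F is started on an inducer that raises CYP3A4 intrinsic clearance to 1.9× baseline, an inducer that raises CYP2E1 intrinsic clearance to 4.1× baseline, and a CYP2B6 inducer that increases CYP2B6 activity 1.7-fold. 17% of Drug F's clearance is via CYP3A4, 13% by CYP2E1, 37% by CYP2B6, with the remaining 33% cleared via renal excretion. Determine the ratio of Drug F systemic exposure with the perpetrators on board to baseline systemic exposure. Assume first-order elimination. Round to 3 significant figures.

CYP3A4: 0.17 × 1.9 = 0.323
CYP2E1: 0.13 × 4.1 = 0.533
CYP2B6: 0.37 × 1.7 = 0.629
Other: 0.33 (unchanged)
New clearance relative to baseline: 0.323 + 0.533 + 0.629 + 0.33 = 1.815.
Because systemic exposure varies inversely with clearance, the combined effect is 1 / 1.815 = 0.551.

0.551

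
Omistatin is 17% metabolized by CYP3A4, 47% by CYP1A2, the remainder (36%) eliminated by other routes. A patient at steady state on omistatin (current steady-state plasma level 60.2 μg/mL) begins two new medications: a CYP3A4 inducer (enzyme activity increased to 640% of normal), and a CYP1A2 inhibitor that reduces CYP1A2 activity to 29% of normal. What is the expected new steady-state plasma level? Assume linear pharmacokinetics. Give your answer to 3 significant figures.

The CYP3A4 pathway (17% of clearance) increases to 6.4× activity: 0.17 × 6.4 = 1.088.
The CYP1A2 pathway (47% of clearance) falls to 0.29× activity: 0.47 × 0.29 = 0.1363.
The remaining 36% of clearance is unaffected.
Relative clearance = 1.088 + 0.1363 + 0.36 = 1.5843.
Steady-state plasma level ∝ 1/CL: new value = 60.2 / 1.5843 = 38.0 μg/mL.

38.0 μg/mL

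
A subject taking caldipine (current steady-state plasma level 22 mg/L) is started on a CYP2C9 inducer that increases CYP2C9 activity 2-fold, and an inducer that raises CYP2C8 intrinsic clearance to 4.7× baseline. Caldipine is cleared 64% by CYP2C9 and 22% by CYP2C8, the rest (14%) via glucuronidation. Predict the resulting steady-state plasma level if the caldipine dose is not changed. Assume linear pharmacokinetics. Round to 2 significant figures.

9.0 mg/L

CYP2C9: 0.64 × 2 = 1.28
CYP2C8: 0.22 × 4.7 = 1.034
Other: 0.14 (unchanged)
Relative clearance = 1.28 + 1.034 + 0.14 = 2.454.
Steady-state plasma level ∝ 1/CL: new value = 22 / 2.454 = 9.0 mg/L.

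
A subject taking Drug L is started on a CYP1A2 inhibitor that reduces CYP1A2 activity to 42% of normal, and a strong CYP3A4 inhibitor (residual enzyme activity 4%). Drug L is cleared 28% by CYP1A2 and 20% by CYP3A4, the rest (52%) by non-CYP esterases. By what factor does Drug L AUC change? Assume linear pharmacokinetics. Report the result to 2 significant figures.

The CYP1A2 pathway (28% of clearance) is reduced to 0.42× activity: 0.28 × 0.42 = 0.1176.
The CYP3A4 pathway (20% of clearance) is reduced to 0.04× activity: 0.2 × 0.04 = 0.008.
Non-CYP routes (52%) are unchanged.
CL_new/CL_old = 0.1176 + 0.008 + 0.52 = 0.6456.
AUC ∝ 1/CL: fold-change = 1 / 0.6456 = 1.5.

1.5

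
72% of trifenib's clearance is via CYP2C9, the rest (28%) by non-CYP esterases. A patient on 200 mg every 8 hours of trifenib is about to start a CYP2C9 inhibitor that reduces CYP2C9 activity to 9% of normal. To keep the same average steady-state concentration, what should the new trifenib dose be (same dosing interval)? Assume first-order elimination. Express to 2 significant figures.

The CYP2C9 pathway (72% of clearance) falls to 0.09× activity: 0.72 × 0.09 = 0.0648.
Non-CYP routes (28%) are unchanged.
New clearance relative to baseline: 0.0648 + 0.28 = 0.3448.
Css,avg = (dose rate)/CL, so holding Css fixed requires dose ∝ CL: 200 × 0.3448 = 69 mg.

69 mg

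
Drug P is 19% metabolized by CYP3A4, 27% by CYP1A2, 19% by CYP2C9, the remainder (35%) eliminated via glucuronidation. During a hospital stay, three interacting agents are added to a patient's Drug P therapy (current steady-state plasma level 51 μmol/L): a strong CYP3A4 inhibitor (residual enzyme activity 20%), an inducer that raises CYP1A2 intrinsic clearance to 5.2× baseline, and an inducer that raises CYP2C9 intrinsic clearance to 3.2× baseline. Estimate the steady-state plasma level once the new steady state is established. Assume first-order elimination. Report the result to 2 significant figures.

CYP3A4: 0.19 × 0.2 = 0.038
CYP1A2: 0.27 × 5.2 = 1.404
CYP2C9: 0.19 × 3.2 = 0.608
Other: 0.35 (unchanged)
Relative clearance = 0.038 + 1.404 + 0.608 + 0.35 = 2.4.
Dividing the baseline by the relative clearance: 51 / 2.4 = 21 μmol/L.

21 μmol/L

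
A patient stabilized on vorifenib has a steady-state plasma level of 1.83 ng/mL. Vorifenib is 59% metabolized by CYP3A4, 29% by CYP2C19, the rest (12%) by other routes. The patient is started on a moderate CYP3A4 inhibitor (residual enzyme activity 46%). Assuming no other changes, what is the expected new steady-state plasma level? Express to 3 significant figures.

The CYP3A4 pathway (59% of clearance) drops to 0.46× activity: 0.59 × 0.46 = 0.2714.
CYP2C19 (29%) and the residual 12% are unaffected.
New clearance relative to baseline: 0.2714 + 0.29 + 0.12 = 0.6814.
New steady-state plasma level = baseline ÷ relative clearance = 1.83 / 0.6814 = 2.69 ng/mL.

2.69 ng/mL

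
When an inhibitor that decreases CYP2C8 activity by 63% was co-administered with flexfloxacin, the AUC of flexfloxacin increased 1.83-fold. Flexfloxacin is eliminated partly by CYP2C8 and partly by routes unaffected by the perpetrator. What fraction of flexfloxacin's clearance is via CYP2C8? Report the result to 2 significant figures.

0.72

CL'/CL = 1 / 1.83 = 0.5464
0.37·fm + (1 − fm) = 0.5464
fm = (0.5464 − 1) / (0.37 − 1) = 0.72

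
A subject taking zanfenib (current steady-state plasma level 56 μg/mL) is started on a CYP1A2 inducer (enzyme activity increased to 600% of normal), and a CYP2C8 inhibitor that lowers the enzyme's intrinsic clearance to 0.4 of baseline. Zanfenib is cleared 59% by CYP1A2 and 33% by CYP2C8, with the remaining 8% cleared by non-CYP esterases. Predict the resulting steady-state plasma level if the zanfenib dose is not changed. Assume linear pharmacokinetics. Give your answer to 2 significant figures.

15 μg/mL

The CYP1A2 pathway (59% of clearance) increases to 6× activity: 0.59 × 6 = 3.54.
The CYP2C8 pathway (33% of clearance) drops to 0.4× activity: 0.33 × 0.4 = 0.132.
Non-CYP routes (8%) are unchanged.
New clearance relative to baseline: 3.54 + 0.132 + 0.08 = 3.752.
Steady-state plasma level ∝ 1/CL: new value = 56 / 3.752 = 15 μg/mL.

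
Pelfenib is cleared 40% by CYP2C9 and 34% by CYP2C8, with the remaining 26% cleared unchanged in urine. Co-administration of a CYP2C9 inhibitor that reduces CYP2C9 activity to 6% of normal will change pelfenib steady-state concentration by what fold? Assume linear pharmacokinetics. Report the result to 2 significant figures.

CYP2C9: 0.4 × 0.06 = 0.024
CYP2C8: 0.34 (unchanged)
Other: 0.26 (unchanged)
New clearance relative to baseline: 0.024 + 0.34 + 0.26 = 0.624.
Since steady-state concentration ∝ 1/CL, the ratio is 1 / 0.624 = 1.6.

1.6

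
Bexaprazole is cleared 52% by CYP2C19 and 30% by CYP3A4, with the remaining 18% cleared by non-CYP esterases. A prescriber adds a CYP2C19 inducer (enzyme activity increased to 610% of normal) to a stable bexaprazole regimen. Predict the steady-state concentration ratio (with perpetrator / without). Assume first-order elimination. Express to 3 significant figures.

0.274

CYP2C19: 0.52 × 6.1 = 3.172
CYP3A4: 0.3 (unchanged)
Other: 0.18 (unchanged)
Relative clearance = 3.172 + 0.3 + 0.18 = 3.652.
Steady-state concentration is inversely proportional to clearance, so the fold-change is 1 / 3.652 = 0.274.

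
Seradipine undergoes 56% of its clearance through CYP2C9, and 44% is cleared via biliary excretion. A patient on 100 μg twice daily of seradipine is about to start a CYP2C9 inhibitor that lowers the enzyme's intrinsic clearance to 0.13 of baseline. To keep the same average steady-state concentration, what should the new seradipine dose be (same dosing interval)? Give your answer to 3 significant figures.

51.3 μg

The CYP2C9 pathway (56% of clearance) drops to 0.13× activity: 0.56 × 0.13 = 0.0728.
The remaining 44% of clearance is unaffected.
Relative clearance = 0.0728 + 0.44 = 0.5128.
Exposure is unchanged when dose changes in proportion to clearance. New dose = 100 μg × 0.5128 = 51.3 μg.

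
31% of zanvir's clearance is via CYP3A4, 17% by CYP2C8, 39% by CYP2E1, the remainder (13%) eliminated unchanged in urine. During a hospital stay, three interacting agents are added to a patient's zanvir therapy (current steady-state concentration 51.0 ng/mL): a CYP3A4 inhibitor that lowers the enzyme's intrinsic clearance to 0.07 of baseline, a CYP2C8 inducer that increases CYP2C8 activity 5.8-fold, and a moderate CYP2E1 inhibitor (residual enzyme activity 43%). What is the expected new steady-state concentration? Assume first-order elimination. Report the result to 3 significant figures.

39.1 ng/mL

The CYP3A4 pathway (31% of clearance) is reduced to 0.07× activity: 0.31 × 0.07 = 0.0217.
The CYP2C8 pathway (17% of clearance) rises to 5.8× activity: 0.17 × 5.8 = 0.986.
The CYP2E1 pathway (39% of clearance) falls to 0.43× activity: 0.39 × 0.43 = 0.1677.
Non-CYP routes (13%) are unchanged.
CL_new/CL_old = 0.0217 + 0.986 + 0.1677 + 0.13 = 1.3054.
New steady-state concentration = 51.0 / 1.3054 = 39.1 ng/mL (concentration scales inversely with clearance).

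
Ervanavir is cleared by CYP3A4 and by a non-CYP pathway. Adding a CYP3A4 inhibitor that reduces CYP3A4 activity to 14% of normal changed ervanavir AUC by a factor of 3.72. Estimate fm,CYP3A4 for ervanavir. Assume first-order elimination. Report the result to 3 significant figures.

0.850

Write x for the fraction cleared via CYP3A4. The observed AUC change means clearance fell to 1/3.72 = 0.2688 of baseline.
Only the CYP3A4 route changed, so 0.2688 = x·0.14 + (1 − x), giving x = 0.850.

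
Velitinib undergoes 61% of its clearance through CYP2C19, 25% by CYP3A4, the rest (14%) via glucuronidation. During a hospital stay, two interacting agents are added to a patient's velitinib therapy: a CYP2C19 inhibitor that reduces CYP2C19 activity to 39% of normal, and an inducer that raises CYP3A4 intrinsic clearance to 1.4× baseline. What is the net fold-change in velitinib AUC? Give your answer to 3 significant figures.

1.37

The CYP2C19 pathway (61% of clearance) drops to 0.39× activity: 0.61 × 0.39 = 0.2379.
The CYP3A4 pathway (25% of clearance) is boosted to 1.4× activity: 0.25 × 1.4 = 0.35.
Non-CYP routes (14%) are unchanged.
New clearance relative to baseline: 0.2379 + 0.35 + 0.14 = 0.7279.
AUC ∝ 1/CL: fold-change = 1 / 0.7279 = 1.37.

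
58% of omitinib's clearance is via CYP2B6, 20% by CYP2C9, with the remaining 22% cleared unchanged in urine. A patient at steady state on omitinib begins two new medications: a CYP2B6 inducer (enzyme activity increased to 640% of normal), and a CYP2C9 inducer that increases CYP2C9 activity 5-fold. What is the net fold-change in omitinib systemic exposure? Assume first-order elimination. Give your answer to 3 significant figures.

0.203

The CYP2B6 pathway (58% of clearance) rises to 6.4× activity: 0.58 × 6.4 = 3.712.
The CYP2C9 pathway (20% of clearance) is boosted to 5× activity: 0.2 × 5 = 1.
Non-CYP routes (22%) are unchanged.
CL_new/CL_old = 3.712 + 1 + 0.22 = 4.932.
Because systemic exposure varies inversely with clearance, the combined effect is 1 / 4.932 = 0.203.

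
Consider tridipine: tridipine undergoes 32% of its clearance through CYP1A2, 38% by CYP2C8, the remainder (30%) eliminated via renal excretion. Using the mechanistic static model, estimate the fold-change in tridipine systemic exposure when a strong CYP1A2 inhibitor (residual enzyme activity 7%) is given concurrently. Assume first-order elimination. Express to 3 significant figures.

1.42

The CYP1A2 pathway (32% of clearance) drops to 0.07× activity: 0.32 × 0.07 = 0.0224.
CYP2C8 (38%) and the residual 30% are unaffected.
New clearance relative to baseline: 0.0224 + 0.38 + 0.3 = 0.7024.
Systemic exposure is inversely proportional to clearance, so the fold-change is 1 / 0.7024 = 1.42.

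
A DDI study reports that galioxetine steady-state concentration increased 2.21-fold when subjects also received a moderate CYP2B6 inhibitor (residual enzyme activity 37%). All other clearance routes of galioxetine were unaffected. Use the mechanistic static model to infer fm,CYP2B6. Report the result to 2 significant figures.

Let x = fm,CYP2B6. Because steady-state concentration ∝ 1/CL, relative clearance fell to 1/2.21 = 0.4525.
Setting x·0.37 + (1 − x) = 0.4525 and solving: x = (0.4525 − 1)/(0.37 − 1) = 0.87.

0.87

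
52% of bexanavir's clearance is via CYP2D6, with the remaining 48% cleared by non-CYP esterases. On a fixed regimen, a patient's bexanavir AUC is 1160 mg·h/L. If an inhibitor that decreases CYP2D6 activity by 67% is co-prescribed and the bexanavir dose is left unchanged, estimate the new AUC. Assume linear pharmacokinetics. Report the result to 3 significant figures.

CYP2D6: 0.52 × 0.33 = 0.1716
Other: 0.48 (unchanged)
CL_new/CL_old = 0.1716 + 0.48 = 0.6516.
With dosing unchanged, AUC scales as 1/CL: 1160 / 0.6516 = 1.78 × 10³ mg·h/L.

1.78 × 10³ mg·h/L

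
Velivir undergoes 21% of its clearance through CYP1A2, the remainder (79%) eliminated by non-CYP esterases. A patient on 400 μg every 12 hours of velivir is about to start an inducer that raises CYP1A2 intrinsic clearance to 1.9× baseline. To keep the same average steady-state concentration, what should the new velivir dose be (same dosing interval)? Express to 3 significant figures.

476 μg

The CYP1A2 pathway (21% of clearance) increases to 1.9× activity: 0.21 × 1.9 = 0.399.
Non-CYP routes (79%) are unchanged.
New clearance relative to baseline: 0.399 + 0.79 = 1.189.
Exposure is unchanged when dose changes in proportion to clearance. New dose = 400 μg × 1.189 = 476 μg.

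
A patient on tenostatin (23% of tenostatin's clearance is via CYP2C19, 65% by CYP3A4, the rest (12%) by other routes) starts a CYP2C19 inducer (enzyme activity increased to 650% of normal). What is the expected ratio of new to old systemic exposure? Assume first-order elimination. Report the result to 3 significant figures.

CYP2C19: 0.23 × 6.5 = 1.495
CYP3A4: 0.65 (unchanged)
Other: 0.12 (unchanged)
Relative clearance = 1.495 + 0.65 + 0.12 = 2.265.
Systemic exposure is inversely proportional to clearance, so the fold-change is 1 / 2.265 = 0.442.

0.442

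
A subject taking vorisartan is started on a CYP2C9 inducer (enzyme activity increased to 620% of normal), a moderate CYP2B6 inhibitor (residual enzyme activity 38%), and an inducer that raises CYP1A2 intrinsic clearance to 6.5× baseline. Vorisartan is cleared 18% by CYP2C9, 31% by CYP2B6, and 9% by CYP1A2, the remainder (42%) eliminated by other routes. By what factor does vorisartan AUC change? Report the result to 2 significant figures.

0.45

The CYP2C9 pathway (18% of clearance) rises to 6.2× activity: 0.18 × 6.2 = 1.116.
The CYP2B6 pathway (31% of clearance) drops to 0.38× activity: 0.31 × 0.38 = 0.1178.
The CYP1A2 pathway (9% of clearance) increases to 6.5× activity: 0.09 × 6.5 = 0.585.
Non-CYP routes (42%) are unchanged.
CL_new/CL_old = 1.116 + 0.1178 + 0.585 + 0.42 = 2.2388.
Because AUC varies inversely with clearance, the combined effect is 1 / 2.2388 = 0.45.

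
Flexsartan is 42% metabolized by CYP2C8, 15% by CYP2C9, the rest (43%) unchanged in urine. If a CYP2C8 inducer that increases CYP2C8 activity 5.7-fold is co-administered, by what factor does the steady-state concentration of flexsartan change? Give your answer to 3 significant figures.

0.336

The CYP2C8 pathway (42% of clearance) is boosted to 5.7× activity: 0.42 × 5.7 = 2.394.
CYP2C9 (15%) and the residual 43% are unaffected.
New clearance relative to baseline: 2.394 + 0.15 + 0.43 = 2.974.
Steady-state concentration ratio = CL_old/CL_new = 1 / 2.974 = 0.336.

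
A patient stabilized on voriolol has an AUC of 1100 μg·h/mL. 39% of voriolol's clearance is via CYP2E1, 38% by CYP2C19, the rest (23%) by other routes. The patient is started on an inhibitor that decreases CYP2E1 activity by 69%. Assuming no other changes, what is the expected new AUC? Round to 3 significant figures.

1.50 × 10³ μg·h/mL

The CYP2E1 pathway (39% of clearance) falls to 0.31× activity: 0.39 × 0.31 = 0.1209.
CYP2C19 (38%) and the residual 23% are unaffected.
Relative clearance = 0.1209 + 0.38 + 0.23 = 0.7309.
With dosing unchanged, AUC scales as 1/CL: 1100 / 0.7309 = 1.50 × 10³ μg·h/mL.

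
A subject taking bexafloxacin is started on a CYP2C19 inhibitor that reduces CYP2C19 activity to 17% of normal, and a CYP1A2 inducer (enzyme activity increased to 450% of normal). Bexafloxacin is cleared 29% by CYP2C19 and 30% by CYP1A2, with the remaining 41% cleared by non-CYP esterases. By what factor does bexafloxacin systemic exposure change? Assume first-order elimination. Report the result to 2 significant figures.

The CYP2C19 pathway (29% of clearance) is reduced to 0.17× activity: 0.29 × 0.17 = 0.0493.
The CYP1A2 pathway (30% of clearance) is boosted to 4.5× activity: 0.3 × 4.5 = 1.35.
Non-CYP routes (41%) are unchanged.
Relative clearance = 0.0493 + 1.35 + 0.41 = 1.8093.
Net systemic exposure ratio = 1 / 1.8093 = 0.55.

0.55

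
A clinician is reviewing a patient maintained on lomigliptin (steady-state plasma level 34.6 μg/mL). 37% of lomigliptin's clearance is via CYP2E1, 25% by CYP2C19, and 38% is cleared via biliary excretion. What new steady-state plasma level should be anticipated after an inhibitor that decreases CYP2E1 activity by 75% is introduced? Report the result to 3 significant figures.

The CYP2E1 pathway (37% of clearance) drops to 0.25× activity: 0.37 × 0.25 = 0.0925.
CYP2C19 (25%) and the residual 38% are unaffected.
CL_new/CL_old = 0.0925 + 0.25 + 0.38 = 0.7225.
New steady-state plasma level = baseline ÷ relative clearance = 34.6 / 0.7225 = 47.9 μg/mL.

47.9 μg/mL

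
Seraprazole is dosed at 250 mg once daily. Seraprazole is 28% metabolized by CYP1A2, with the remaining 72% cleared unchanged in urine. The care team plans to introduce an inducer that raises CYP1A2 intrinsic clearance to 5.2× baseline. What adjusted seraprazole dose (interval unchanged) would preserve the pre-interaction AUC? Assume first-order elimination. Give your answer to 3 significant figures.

The CYP1A2 pathway (28% of clearance) increases to 5.2× activity: 0.28 × 5.2 = 1.456.
Non-CYP routes (72%) are unchanged.
Relative clearance = 1.456 + 0.72 = 2.176.
Exposure is unchanged when dose changes in proportion to clearance. New dose = 250 mg × 2.176 = 544 mg.

544 mg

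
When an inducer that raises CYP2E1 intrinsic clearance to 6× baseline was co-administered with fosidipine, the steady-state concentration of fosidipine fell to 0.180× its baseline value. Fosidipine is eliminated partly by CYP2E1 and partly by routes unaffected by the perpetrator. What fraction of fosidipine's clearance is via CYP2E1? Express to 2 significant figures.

0.91

Let fm be the CYP2E1 fraction. New clearance relative to baseline = fm × 6 + (1 − fm).
Steady-state concentration ratio = 1 / (new CL fraction), so new CL fraction = 1 / 0.180 = 5.556.
fm × 6 + 1 − fm = 5.556  ⇒  fm × (6 − 1) = 4.556  ⇒  fm = 0.91.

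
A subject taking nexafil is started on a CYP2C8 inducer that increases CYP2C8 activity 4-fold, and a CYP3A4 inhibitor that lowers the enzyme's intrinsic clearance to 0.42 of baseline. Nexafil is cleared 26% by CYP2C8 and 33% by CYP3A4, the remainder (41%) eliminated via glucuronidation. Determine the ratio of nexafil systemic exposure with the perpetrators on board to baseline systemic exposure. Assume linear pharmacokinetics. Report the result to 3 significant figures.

0.629

The CYP2C8 pathway (26% of clearance) increases to 4× activity: 0.26 × 4 = 1.04.
The CYP3A4 pathway (33% of clearance) is reduced to 0.42× activity: 0.33 × 0.42 = 0.1386.
Non-CYP routes (41%) are unchanged.
Relative clearance = 1.04 + 0.1386 + 0.41 = 1.5886.
Because systemic exposure varies inversely with clearance, the combined effect is 1 / 1.5886 = 0.629.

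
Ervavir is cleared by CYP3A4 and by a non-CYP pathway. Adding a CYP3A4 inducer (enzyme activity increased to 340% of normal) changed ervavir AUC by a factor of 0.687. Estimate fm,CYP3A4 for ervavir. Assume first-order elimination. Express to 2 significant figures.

0.19

CL'/CL = 1 / 0.687 = 1.456
3.4·fm + (1 − fm) = 1.456
fm = (1.456 − 1) / (3.4 − 1) = 0.19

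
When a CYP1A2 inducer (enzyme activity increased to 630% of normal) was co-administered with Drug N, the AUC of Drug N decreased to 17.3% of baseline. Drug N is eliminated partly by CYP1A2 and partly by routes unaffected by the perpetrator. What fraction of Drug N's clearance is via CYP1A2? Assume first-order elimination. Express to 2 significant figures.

0.90

Let fm be the CYP1A2 fraction. New clearance relative to baseline = fm × 6.3 + (1 − fm).
AUC ratio = 1 / (new CL fraction), so new CL fraction = 1 / 0.173 = 5.78.
fm × 6.3 + 1 − fm = 5.78  ⇒  fm × (6.3 − 1) = 4.78  ⇒  fm = 0.90.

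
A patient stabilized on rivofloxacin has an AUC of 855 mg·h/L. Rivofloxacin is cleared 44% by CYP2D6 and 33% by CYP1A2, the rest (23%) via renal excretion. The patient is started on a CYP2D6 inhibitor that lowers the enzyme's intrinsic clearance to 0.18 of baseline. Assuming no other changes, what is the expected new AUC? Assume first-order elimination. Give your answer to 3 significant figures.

1.34 × 10³ mg·h/L

The CYP2D6 pathway (44% of clearance) is reduced to 0.18× activity: 0.44 × 0.18 = 0.0792.
CYP1A2 (33%) and the residual 23% are unaffected.
New clearance relative to baseline: 0.0792 + 0.33 + 0.23 = 0.6392.
AUC ∝ 1/CL, so new value = 855 / 0.6392 = 1.34 × 10³ mg·h/L.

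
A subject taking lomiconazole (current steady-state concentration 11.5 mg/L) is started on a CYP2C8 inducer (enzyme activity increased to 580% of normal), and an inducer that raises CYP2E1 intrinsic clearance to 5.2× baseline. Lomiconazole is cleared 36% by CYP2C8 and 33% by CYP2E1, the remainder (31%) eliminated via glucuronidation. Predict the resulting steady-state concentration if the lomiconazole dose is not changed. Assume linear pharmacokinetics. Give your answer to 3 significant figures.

2.80 mg/L

The CYP2C8 pathway (36% of clearance) increases to 5.8× activity: 0.36 × 5.8 = 2.088.
The CYP2E1 pathway (33% of clearance) rises to 5.2× activity: 0.33 × 5.2 = 1.716.
Non-CYP routes (31%) are unchanged.
Relative clearance = 2.088 + 1.716 + 0.31 = 4.114.
Dividing the baseline by the relative clearance: 11.5 / 4.114 = 2.80 mg/L.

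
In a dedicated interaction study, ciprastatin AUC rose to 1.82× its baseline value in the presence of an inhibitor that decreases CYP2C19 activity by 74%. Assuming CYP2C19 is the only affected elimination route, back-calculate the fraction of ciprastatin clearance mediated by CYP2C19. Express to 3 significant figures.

Let x = fm,CYP2C19. Because AUC ∝ 1/CL, relative clearance fell to 1/1.82 = 0.5495.
Only the CYP2C19 route changed, so 0.5495 = x·0.26 + (1 − x), giving x = 0.609.

0.609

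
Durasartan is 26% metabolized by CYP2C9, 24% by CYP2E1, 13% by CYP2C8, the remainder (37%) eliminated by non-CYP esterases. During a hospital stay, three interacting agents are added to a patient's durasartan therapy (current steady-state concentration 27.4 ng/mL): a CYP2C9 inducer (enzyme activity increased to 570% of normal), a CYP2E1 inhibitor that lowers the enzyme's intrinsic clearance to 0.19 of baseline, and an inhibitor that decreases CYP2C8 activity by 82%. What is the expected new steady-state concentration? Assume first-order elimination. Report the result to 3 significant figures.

14.3 ng/mL

The CYP2C9 pathway (26% of clearance) increases to 5.7× activity: 0.26 × 5.7 = 1.482.
The CYP2E1 pathway (24% of clearance) falls to 0.19× activity: 0.24 × 0.19 = 0.0456.
The CYP2C8 pathway (13% of clearance) falls to 0.18× activity: 0.13 × 0.18 = 0.0234.
The remaining 37% of clearance is unaffected.
CL_new/CL_old = 1.482 + 0.0456 + 0.0234 + 0.37 = 1.921.
New steady-state concentration = 27.4 / 1.921 = 14.3 ng/mL (concentration scales inversely with clearance).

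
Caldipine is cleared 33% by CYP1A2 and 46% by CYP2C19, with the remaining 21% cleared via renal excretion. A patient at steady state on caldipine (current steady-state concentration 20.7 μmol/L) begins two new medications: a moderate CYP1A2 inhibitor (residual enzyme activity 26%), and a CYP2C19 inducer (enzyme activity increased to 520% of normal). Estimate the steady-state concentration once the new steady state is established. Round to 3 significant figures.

The CYP1A2 pathway (33% of clearance) is reduced to 0.26× activity: 0.33 × 0.26 = 0.0858.
The CYP2C19 pathway (46% of clearance) rises to 5.2× activity: 0.46 × 5.2 = 2.392.
Non-CYP routes (21%) are unchanged.
CL_new/CL_old = 0.0858 + 2.392 + 0.21 = 2.6878.
Dividing the baseline by the relative clearance: 20.7 / 2.6878 = 7.70 μmol/L.

7.70 μmol/L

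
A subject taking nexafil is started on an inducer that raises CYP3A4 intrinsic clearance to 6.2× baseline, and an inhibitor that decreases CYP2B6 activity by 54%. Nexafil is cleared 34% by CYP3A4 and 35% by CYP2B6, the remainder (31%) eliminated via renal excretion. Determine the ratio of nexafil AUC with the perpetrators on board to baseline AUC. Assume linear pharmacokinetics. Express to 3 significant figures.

CYP3A4: 0.34 × 6.2 = 2.108
CYP2B6: 0.35 × 0.46 = 0.161
Other: 0.31 (unchanged)
CL_new/CL_old = 2.108 + 0.161 + 0.31 = 2.579.
Net AUC ratio = 1 / 2.579 = 0.388.

0.388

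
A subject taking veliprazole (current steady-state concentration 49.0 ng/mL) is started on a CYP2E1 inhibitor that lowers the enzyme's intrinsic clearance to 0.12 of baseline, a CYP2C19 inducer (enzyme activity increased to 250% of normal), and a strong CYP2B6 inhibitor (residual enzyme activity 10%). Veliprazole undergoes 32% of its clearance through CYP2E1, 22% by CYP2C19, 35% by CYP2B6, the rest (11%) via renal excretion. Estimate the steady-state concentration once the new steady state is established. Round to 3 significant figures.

66.8 ng/mL

The CYP2E1 pathway (32% of clearance) falls to 0.12× activity: 0.32 × 0.12 = 0.0384.
The CYP2C19 pathway (22% of clearance) increases to 2.5× activity: 0.22 × 2.5 = 0.55.
The CYP2B6 pathway (35% of clearance) is reduced to 0.1× activity: 0.35 × 0.1 = 0.035.
Non-CYP routes (11%) are unchanged.
New clearance relative to baseline: 0.0384 + 0.55 + 0.035 + 0.11 = 0.7334.
Steady-state concentration ∝ 1/CL: new value = 49.0 / 0.7334 = 66.8 ng/mL.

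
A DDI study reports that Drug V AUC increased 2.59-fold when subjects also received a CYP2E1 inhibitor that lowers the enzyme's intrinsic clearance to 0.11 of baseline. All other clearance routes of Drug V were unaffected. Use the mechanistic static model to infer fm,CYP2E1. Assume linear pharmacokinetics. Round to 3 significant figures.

0.690

Let x = fm,CYP2E1. Because AUC ∝ 1/CL, relative clearance fell to 1/2.59 = 0.3861.
Setting x·0.11 + (1 − x) = 0.3861 and solving: x = (0.3861 − 1)/(0.11 − 1) = 0.690.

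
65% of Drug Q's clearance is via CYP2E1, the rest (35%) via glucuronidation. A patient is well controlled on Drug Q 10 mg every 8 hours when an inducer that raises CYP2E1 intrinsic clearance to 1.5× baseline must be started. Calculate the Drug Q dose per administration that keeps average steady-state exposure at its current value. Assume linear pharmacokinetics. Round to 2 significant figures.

The CYP2E1 pathway (65% of clearance) is boosted to 1.5× activity: 0.65 × 1.5 = 0.975.
The remaining 35% of clearance is unaffected.
Relative clearance = 0.975 + 0.35 = 1.325.
Css,avg = (dose rate)/CL, so holding Css fixed requires dose ∝ CL: 10 × 1.325 = 13 mg.

13 mg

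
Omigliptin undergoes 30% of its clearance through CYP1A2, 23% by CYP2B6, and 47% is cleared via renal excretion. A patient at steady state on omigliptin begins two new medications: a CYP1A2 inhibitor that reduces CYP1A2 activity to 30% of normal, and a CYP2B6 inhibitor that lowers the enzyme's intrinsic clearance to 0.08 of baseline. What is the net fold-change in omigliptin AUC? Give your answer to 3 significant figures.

1.73

The CYP1A2 pathway (30% of clearance) drops to 0.3× activity: 0.3 × 0.3 = 0.09.
The CYP2B6 pathway (23% of clearance) falls to 0.08× activity: 0.23 × 0.08 = 0.0184.
Non-CYP routes (47%) are unchanged.
CL_new/CL_old = 0.09 + 0.0184 + 0.47 = 0.5784.
AUC ∝ 1/CL: fold-change = 1 / 0.5784 = 1.73.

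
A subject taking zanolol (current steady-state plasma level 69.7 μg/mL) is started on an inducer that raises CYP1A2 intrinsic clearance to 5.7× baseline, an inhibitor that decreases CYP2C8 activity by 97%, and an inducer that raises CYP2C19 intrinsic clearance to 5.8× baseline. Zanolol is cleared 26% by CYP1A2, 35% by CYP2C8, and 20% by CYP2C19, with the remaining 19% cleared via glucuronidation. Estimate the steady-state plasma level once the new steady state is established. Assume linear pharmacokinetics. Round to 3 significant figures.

24.5 μg/mL

CYP1A2: 0.26 × 5.7 = 1.482
CYP2C8: 0.35 × 0.03 = 0.0105
CYP2C19: 0.2 × 5.8 = 1.16
Other: 0.19 (unchanged)
Relative clearance = 1.482 + 0.0105 + 1.16 + 0.19 = 2.8425.
Dividing the baseline by the relative clearance: 69.7 / 2.8425 = 24.5 μg/mL.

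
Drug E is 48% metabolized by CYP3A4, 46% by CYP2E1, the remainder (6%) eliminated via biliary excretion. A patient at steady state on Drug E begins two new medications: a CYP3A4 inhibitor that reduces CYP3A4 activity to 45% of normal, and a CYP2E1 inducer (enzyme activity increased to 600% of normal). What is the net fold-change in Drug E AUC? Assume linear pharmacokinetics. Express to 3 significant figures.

The CYP3A4 pathway (48% of clearance) is reduced to 0.45× activity: 0.48 × 0.45 = 0.216.
The CYP2E1 pathway (46% of clearance) rises to 6× activity: 0.46 × 6 = 2.76.
Non-CYP routes (6%) are unchanged.
New clearance relative to baseline: 0.216 + 2.76 + 0.06 = 3.036.
Because AUC varies inversely with clearance, the combined effect is 1 / 3.036 = 0.329.

0.329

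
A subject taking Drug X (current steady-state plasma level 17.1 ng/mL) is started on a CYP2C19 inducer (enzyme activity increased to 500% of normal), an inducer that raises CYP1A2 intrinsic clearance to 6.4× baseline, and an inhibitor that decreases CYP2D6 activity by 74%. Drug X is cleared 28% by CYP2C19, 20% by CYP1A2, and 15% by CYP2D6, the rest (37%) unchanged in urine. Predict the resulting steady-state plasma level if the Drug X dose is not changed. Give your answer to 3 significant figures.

The CYP2C19 pathway (28% of clearance) is boosted to 5× activity: 0.28 × 5 = 1.4.
The CYP1A2 pathway (20% of clearance) increases to 6.4× activity: 0.2 × 6.4 = 1.28.
The CYP2D6 pathway (15% of clearance) is reduced to 0.26× activity: 0.15 × 0.26 = 0.039.
Non-CYP routes (37%) are unchanged.
New clearance relative to baseline: 1.4 + 1.28 + 0.039 + 0.37 = 3.089.
Dividing the baseline by the relative clearance: 17.1 / 3.089 = 5.54 ng/mL.

5.54 ng/mL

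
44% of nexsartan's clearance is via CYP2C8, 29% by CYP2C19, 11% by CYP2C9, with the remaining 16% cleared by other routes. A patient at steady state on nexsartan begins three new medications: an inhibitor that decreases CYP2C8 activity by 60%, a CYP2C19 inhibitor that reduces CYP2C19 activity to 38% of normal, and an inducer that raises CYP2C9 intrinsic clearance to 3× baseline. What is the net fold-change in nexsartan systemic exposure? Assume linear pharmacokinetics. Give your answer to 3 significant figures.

The CYP2C8 pathway (44% of clearance) drops to 0.4× activity: 0.44 × 0.4 = 0.176.
The CYP2C19 pathway (29% of clearance) drops to 0.38× activity: 0.29 × 0.38 = 0.1102.
The CYP2C9 pathway (11% of clearance) rises to 3× activity: 0.11 × 3 = 0.33.
Non-CYP routes (16%) are unchanged.
Relative clearance = 0.176 + 0.1102 + 0.33 + 0.16 = 0.7762.
Because systemic exposure varies inversely with clearance, the combined effect is 1 / 0.7762 = 1.29.

1.29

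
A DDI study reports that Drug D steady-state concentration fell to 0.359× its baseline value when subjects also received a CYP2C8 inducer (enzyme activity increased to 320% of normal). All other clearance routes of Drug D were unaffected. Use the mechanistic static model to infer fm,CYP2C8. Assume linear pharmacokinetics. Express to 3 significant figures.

0.812

CL'/CL = 1 / 0.359 = 2.786
3.2·fm + (1 − fm) = 2.786
fm = (2.786 − 1) / (3.2 − 1) = 0.812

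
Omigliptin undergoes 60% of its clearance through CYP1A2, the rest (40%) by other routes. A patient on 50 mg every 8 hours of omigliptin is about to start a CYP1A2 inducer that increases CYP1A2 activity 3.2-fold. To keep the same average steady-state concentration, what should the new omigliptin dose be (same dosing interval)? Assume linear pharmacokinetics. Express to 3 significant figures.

116 mg

The CYP1A2 pathway (60% of clearance) rises to 3.2× activity: 0.6 × 3.2 = 1.92.
Non-CYP routes (40%) are unchanged.
New clearance relative to baseline: 1.92 + 0.4 = 2.32.
To maintain the same steady-state level, dose must scale with clearance: new dose = 50 × 2.32 = 116 mg.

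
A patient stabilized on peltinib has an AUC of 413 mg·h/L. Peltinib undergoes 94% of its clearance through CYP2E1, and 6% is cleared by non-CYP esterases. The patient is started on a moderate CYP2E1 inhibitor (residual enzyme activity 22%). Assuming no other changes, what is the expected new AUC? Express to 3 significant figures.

CYP2E1: 0.94 × 0.22 = 0.2068
Other: 0.06 (unchanged)
New clearance relative to baseline: 0.2068 + 0.06 = 0.2668.
AUC ∝ 1/CL, so new value = 413 / 0.2668 = 1.55 × 10³ mg·h/L.

1.55 × 10³ mg·h/L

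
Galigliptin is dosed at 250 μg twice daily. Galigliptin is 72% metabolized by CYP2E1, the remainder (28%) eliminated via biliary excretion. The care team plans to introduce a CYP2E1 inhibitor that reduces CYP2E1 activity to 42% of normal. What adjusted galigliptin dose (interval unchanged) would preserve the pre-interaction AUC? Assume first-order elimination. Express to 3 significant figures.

The CYP2E1 pathway (72% of clearance) is reduced to 0.42× activity: 0.72 × 0.42 = 0.3024.
Non-CYP routes (28%) are unchanged.
CL_new/CL_old = 0.3024 + 0.28 = 0.5824.
Css,avg = (dose rate)/CL, so holding Css fixed requires dose ∝ CL: 250 × 0.5824 = 146 μg.

146 μg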